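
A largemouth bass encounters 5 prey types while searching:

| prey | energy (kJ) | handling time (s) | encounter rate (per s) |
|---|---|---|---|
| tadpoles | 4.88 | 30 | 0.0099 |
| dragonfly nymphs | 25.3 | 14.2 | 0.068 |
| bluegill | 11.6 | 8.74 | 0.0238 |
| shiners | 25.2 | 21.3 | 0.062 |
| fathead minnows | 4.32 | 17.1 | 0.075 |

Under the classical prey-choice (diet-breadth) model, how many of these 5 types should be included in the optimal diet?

E/h in descending order: dragonfly nymphs 1.78, bluegill 1.33, shiners 1.18, fathead minnows 0.253, tadpoles 0.163 kJ/s. The optimal diet is the largest prefix of this list for which every included type satisfies E_i/h_i > R on the types above it.
Rate on top 1: 0.8753. bluegill: 1.33 > 0.8753 → include.
Rate on top 2: 0.9185. shiners: 1.18 > 0.9185 → include.
Rate on top 3: 1.019. fathead minnows: 0.253 < 1.019 → exclude; stop.
Optimal diet: dragonfly nymphs, bluegill, shiners — 3 of 5 types.

3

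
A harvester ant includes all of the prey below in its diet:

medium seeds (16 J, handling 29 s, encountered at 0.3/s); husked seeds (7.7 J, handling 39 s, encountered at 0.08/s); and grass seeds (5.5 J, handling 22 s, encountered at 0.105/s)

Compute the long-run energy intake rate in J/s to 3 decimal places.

R = Σλ_iE_i / (1 + Σλ_ih_i)
Numerator: 0.3×16 + 0.08×7.7 + 0.105×5.5 = 5.994
Denominator: 1 + 0.3×29 + 0.08×39 + 0.105×22 = 15.13
R = 5.994/15.13 = 0.3961 J/s

0.396 J/s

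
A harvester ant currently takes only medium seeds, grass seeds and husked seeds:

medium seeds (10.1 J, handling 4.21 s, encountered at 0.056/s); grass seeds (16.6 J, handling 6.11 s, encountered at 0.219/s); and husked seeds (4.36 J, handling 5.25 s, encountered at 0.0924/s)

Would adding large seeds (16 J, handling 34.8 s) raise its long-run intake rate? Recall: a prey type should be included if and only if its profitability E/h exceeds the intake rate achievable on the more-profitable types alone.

Intake rate on the current diet: R = (0.056×10.1 + 0.219×16.6 + 0.0924×4.36) / (1 + 0.056×4.21 + 0.219×6.11 + 0.0924×5.25) = 4.604/3.059 = 1.505 J/s.
large seeds: E/h = 16/34.8 = 0.4598 J/s.
0.4598 < 1.505, so adding large seeds would lower the average — exclude it.

No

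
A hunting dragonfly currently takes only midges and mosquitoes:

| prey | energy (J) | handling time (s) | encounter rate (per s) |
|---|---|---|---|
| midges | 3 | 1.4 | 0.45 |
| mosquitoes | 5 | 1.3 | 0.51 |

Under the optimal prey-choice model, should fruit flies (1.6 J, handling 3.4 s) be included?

Current rate: (0.45×3 + 0.51×5)/(1 + 0.45×1.4 + 0.51×1.3) = 1.701 J/s.
Profitability of fruit flies: 1.6/3.4 = 0.4706 J/s.
0.4706 < 1.701, so adding fruit flies would lower the average — exclude it.

No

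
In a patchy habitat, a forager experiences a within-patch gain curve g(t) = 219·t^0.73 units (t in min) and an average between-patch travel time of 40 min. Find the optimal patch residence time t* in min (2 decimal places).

108.15 min

Maximise g(t)/(T+t): set derivative to zero → g'(t)(T+t) = g(t).
g'(t) = 0.73·219·t^-0.27. Setting 0.73·219·t^-0.27 = 219·t^0.73/(40+t) gives 0.73(40+t) = t, so 0.27·t = 0.73×40.
t* = 0.73×40/0.27 = 108.1 min.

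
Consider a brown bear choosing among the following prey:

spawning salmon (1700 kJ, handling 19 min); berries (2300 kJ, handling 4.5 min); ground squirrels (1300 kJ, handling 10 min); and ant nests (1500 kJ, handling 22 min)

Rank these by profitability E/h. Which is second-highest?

ground squirrels

Profitability E/h (kJ/min): spawning salmon = 1700/19 = 89.5, berries = 2300/4.5 = 511, ground squirrels = 1300/10 = 130, ant nests = 1500/22 = 68.2.
Ranked: berries > ground squirrels > spawning salmon > ant nests.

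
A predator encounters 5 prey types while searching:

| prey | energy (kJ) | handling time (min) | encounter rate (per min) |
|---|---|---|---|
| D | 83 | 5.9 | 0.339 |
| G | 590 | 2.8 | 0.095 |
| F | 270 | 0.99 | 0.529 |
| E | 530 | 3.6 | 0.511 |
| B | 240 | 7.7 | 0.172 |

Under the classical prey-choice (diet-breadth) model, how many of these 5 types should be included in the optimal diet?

3

E/h in descending order: F 273, G 211, E 147, B 31.2, D 14.1 kJ/min. The optimal diet is the largest prefix of this list for which every included type satisfies E_i/h_i > R on the types above it.
Rate on top 1: 93.74. G: 211 > 93.74 → include.
Rate on top 2: 111.1. E: 147 > 111.1 → include.
Rate on top 3: 129.4. B: 31.2 < 129.4 → exclude; stop.
Optimal diet: F, G, E — 3 of 5 types.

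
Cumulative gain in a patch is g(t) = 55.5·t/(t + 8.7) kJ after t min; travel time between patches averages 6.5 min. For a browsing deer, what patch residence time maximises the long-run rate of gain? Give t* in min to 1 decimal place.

Optimal t* satisfies g'(t*) = g(t*)/(T + t*).
g'(t) = 55.5·8.7/(t + 8.7)². Setting 55.5·8.7/(t+8.7)² = 55.5t/[(t+8.7)(6.5+t)] gives 8.7(6.5+t) = t(t+8.7), so t² = 8.7×6.5 = 56.55.
t* = √56.55 = 7.52 min.

7.5 min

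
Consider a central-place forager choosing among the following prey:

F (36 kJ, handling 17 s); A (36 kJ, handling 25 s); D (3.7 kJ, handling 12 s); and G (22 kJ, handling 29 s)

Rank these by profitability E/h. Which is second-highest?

Profitability E/h (kJ/s): F = 36/17 = 2.12, A = 36/25 = 1.44, D = 3.7/12 = 0.308, G = 22/29 = 0.759.
Ranked: F > A > G > D.

A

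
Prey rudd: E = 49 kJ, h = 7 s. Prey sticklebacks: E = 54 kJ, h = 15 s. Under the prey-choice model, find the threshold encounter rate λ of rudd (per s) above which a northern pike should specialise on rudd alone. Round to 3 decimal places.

At the threshold, the rate on rudd alone equals the profitability of sticklebacks: λ·49/(1 + λ·7) = 54/15 = 3.6.
Rearranging, λ(49 − 3.6×7) = 3.6, so λ = 3.6/23.8 = 0.1513 per s.

0.151 per s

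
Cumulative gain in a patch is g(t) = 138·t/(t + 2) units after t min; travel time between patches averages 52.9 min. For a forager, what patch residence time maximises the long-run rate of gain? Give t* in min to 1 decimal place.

10.3 min

Optimal t* satisfies g'(t*) = g(t*)/(T + t*).
g'(t) = 138·2/(t + 2)². Setting 138·2/(t+2)² = 138t/[(t+2)(52.9+t)] gives 2(52.9+t) = t(t+2), so t² = 2×52.9 = 105.8.
t* = √105.8 = 10.29 min.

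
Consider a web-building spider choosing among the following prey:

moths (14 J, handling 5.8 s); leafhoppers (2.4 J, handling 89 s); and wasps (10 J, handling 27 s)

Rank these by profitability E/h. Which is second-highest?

Profitability E/h (J/s): moths = 14/5.8 = 2.41, leafhoppers = 2.4/89 = 0.027, wasps = 10/27 = 0.37.
Ranked: moths > wasps > leafhoppers.

wasps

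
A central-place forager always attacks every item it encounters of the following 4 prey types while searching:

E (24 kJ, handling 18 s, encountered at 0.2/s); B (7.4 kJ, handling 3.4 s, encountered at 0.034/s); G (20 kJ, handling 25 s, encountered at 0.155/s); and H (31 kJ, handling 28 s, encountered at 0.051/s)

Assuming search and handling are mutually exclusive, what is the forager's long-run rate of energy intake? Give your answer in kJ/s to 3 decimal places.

0.971 kJ/s

R = (0.2×24 + 0.034×7.4 + 0.155×20 + 0.051×31) / (1 + 0.2×18 + 0.034×3.4 + 0.155×25 + 0.051×28) = 9.733/10.02 = 0.9715 kJ/s.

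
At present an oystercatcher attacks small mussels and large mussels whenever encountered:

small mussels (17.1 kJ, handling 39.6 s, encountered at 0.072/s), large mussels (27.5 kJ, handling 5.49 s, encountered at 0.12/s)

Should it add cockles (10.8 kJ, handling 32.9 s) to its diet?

No

Current rate: (0.072×17.1 + 0.12×27.5)/(1 + 0.072×39.6 + 0.12×5.49) = 1.005 kJ/s.
cockles: E/h = 10.8/32.9 = 0.3283 kJ/s.
Since 0.3283 < R, time spent handling cockles is better spent searching.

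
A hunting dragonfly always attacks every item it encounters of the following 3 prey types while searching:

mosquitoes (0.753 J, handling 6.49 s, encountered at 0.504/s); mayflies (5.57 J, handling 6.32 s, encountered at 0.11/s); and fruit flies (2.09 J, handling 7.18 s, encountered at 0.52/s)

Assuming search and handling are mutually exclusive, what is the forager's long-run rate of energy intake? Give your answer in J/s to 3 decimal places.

R = Σλ_iE_i / (1 + Σλ_ih_i)
Numerator: 0.504×0.753 + 0.11×5.57 + 0.52×2.09 = 2.079
Denominator: 1 + 0.504×6.49 + 0.11×6.32 + 0.52×7.18 = 8.7
R = 2.079/8.7 = 0.239 J/s

0.239 J/s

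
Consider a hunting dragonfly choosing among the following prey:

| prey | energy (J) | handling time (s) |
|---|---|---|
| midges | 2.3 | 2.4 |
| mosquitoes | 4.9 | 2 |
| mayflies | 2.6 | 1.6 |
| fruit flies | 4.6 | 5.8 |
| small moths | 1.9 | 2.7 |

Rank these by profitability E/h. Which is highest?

mosquitoes

Profitability E/h (J/s): midges = 2.3/2.4 = 0.958, mosquitoes = 4.9/2 = 2.45, mayflies = 2.6/1.6 = 1.62, fruit flies = 4.6/5.8 = 0.793, small moths = 1.9/2.7 = 0.704.
Ranked: mosquitoes > mayflies > midges > fruit flies > small moths.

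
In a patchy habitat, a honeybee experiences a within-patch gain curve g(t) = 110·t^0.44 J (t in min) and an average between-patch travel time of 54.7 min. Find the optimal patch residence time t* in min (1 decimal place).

43.0 min

Optimal t* satisfies g'(t*) = g(t*)/(T + t*).
g'(t) = 0.44·110·t^-0.56. Setting 0.44·110·t^-0.56 = 110·t^0.44/(54.7+t) gives 0.44(54.7+t) = t, so 0.56·t = 0.44×54.7.
t* = 0.44×54.7/0.56 = 42.98 min.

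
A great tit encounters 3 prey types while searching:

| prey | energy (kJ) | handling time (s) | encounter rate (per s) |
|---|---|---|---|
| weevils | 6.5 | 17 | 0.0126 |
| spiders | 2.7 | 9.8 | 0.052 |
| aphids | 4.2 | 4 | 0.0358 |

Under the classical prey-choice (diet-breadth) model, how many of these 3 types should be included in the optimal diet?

Profitabilities (E/h, kJ/s): aphids 1.05, weevils 0.382, spiders 0.276. Add prey in this order while the next type's profitability exceeds the intake rate on those already taken.
Rate on top 1: 0.1315. weevils: 0.382 > 0.1315 → include.
Rate on top 2: 0.1711. spiders: 0.276 > 0.1711 → include.
Optimal diet: aphids, weevils, spiders — 3 of 3 types.

3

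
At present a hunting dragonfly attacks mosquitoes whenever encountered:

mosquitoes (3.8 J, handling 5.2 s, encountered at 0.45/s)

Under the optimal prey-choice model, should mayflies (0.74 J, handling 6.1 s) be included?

No

Intake rate on the current diet: R = (0.45×3.8) / (1 + 0.45×5.2) = 1.71/3.34 = 0.512 J/s.
mayflies: E/h = 0.74/6.1 = 0.1213 J/s.
Since 0.1213 < R, time spent handling mayflies is better spent searching.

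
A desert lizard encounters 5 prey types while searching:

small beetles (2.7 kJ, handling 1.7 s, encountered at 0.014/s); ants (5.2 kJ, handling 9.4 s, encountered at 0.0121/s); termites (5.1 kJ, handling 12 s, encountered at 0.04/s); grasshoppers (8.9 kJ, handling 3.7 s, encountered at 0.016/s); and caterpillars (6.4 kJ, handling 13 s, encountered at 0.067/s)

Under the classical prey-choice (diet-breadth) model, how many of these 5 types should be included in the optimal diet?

Rank by E/h (kJ/s): grasshoppers 2.41, small beetles 1.59, ants 0.553, caterpillars 0.492, termites 0.425. Include each in turn until the next type's E/h falls below the running intake rate.
Rate on top 1: 0.1344. small beetles: 1.59 > 0.1344 → include.
Rate on top 2: 0.1664. ants: 0.553 > 0.1664 → include.
Rate on top 3: 0.2032. caterpillars: 0.492 > 0.2032 → include.
Rate on top 4: 0.325. termites: 0.425 > 0.325 → include.
Optimal diet: grasshoppers, small beetles, ants, caterpillars, termites — 5 of 5 types.

5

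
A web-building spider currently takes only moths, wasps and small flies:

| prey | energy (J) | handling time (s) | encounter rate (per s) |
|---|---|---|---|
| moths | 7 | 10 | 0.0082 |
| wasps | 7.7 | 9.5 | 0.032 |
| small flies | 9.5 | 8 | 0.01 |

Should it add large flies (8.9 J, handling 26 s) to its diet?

Yes

Current rate: (0.0082×7 + 0.032×7.7 + 0.01×9.5)/(1 + 0.0082×10 + 0.032×9.5 + 0.01×8) = 0.272 J/s.
Profitability of large flies: 8.9/26 = 0.3423 J/s.
0.3423 > 0.272, so adding large flies raises the average — include it.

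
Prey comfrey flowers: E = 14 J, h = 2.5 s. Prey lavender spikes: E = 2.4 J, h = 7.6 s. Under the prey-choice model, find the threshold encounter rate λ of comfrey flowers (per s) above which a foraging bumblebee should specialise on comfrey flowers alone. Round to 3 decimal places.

0.024 per s

The zero-one rule: include lavender spikes iff E₂/h₂ > λE₁/(1+λh₁). Equality gives the switch point.
λE₁h₂ = E₂ + λE₂h₁ ⇒ λ = E₂/(E₁h₂ − E₂h₁) = 2.4/(106.4 − 6) = 0.0239 per s.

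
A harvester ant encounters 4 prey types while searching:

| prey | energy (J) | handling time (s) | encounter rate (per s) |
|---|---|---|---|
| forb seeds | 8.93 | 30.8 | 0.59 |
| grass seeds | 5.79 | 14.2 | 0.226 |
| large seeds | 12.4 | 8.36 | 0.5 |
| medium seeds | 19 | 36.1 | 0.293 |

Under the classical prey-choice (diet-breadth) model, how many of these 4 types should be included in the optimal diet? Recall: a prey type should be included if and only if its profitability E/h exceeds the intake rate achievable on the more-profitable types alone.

1

E/h in descending order: large seeds 1.48, medium seeds 0.526, grass seeds 0.408, forb seeds 0.29 J/s. The optimal diet is the largest prefix of this list for which every included type satisfies E_i/h_i > R on the types above it.
Rate on top 1: 1.197. medium seeds: 0.526 < 1.197 → exclude; stop.
Optimal diet: large seeds — 1 of 4 types.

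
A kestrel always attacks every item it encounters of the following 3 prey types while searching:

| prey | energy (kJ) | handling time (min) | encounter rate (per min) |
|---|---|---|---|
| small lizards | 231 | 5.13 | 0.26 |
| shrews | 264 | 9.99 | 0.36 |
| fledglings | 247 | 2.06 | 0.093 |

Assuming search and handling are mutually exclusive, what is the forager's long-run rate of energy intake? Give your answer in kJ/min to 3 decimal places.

29.088 kJ/min

R = Σλ_iE_i / (1 + Σλ_ih_i)
Numerator: 0.26×231 + 0.36×264 + 0.093×247 = 178.1
Denominator: 1 + 0.26×5.13 + 0.36×9.99 + 0.093×2.06 = 6.122
R = 178.1/6.122 = 29.09 kJ/min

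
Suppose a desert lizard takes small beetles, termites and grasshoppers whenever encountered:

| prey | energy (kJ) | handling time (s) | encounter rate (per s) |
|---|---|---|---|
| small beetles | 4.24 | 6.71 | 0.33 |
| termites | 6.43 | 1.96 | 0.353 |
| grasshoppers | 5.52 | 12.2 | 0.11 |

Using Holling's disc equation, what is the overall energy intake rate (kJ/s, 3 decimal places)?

R = (0.33×4.24 + 0.353×6.43 + 0.11×5.52) / (1 + 0.33×6.71 + 0.353×1.96 + 0.11×12.2) = 4.276/5.248 = 0.8148 kJ/s.

0.815 kJ/s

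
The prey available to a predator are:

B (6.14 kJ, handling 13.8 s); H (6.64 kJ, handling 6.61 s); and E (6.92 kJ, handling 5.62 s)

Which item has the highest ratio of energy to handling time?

E

In descending order of E/h:
E: 6.92/5.62 = 1.23 kJ/s
H: 6.64/6.61 = 1 kJ/s
B: 6.14/13.8 = 0.445 kJ/s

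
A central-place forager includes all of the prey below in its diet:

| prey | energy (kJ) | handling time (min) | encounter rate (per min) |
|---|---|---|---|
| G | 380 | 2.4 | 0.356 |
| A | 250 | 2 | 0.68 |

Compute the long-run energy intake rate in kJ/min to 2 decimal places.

R = (0.356×380 + 0.68×250) / (1 + 0.356×2.4 + 0.68×2) = 305.3/3.214 = 94.97 kJ/min.

94.97 kJ/min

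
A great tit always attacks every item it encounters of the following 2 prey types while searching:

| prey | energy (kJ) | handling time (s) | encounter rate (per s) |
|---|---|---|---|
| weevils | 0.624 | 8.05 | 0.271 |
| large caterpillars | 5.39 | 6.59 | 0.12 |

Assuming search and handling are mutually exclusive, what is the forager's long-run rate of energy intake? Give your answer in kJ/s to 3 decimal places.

0.205 kJ/s

R = Σλ_iE_i / (1 + Σλ_ih_i)
Numerator: 0.271×0.624 + 0.12×5.39 = 0.8159
Denominator: 1 + 0.271×8.05 + 0.12×6.59 = 3.972
R = 0.8159/3.972 = 0.2054 kJ/s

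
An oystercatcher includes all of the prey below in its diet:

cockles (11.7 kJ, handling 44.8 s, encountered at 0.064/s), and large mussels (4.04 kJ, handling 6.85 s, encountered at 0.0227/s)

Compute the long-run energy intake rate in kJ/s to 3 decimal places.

Energy encountered per unit search time: 0.064×11.7 + 0.0227×4.04 = 0.8405 kJ/s.
Handling time per unit search time: 0.064×44.8 + 0.0227×6.85 = 3.023.
Rate = 0.8405/(1 + 3.023) = 0.2089 kJ/s.

0.209 kJ/s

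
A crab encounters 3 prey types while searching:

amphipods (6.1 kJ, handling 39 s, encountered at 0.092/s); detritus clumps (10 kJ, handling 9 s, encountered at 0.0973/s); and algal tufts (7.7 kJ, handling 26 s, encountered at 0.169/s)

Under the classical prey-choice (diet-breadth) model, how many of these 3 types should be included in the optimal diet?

1

Profitabilities (E/h, kJ/s): detritus clumps 1.11, algal tufts 0.296, amphipods 0.156. Add prey in this order while the next type's profitability exceeds the intake rate on those already taken.
Rate on top 1: 0.5187. algal tufts: 0.296 < 0.5187 → exclude; stop.
Optimal diet: detritus clumps — 1 of 3 types.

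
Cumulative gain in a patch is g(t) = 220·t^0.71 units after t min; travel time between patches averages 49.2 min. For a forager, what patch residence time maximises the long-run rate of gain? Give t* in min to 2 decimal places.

120.46 min

Optimal t* satisfies g'(t*) = g(t*)/(T + t*).
g'(t) = 0.71·220·t^-0.29. Setting 0.71·220·t^-0.29 = 220·t^0.71/(49.2+t) gives 0.71(49.2+t) = t, so 0.29·t = 0.71×49.2.
t* = 0.71×49.2/0.29 = 120.5 min.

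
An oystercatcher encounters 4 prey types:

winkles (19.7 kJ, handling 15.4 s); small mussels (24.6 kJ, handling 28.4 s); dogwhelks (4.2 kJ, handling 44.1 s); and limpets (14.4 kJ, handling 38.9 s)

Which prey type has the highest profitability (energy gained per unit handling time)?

In descending order of E/h:
winkles: 19.7/15.4 = 1.28 kJ/s
small mussels: 24.6/28.4 = 0.866 kJ/s
limpets: 14.4/38.9 = 0.37 kJ/s
dogwhelks: 4.2/44.1 = 0.0952 kJ/s

winkles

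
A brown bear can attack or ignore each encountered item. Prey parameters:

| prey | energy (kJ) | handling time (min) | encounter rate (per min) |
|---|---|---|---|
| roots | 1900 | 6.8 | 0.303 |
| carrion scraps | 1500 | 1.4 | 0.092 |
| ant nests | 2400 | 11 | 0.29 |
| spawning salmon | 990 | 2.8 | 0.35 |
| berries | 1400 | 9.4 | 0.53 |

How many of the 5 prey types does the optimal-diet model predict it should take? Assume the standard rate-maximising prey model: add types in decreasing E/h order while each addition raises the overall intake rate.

Profitabilities (E/h, kJ/min): carrion scraps 1.07e+03, spawning salmon 354, roots 279, ant nests 218, berries 149. Add prey in this order while the next type's profitability exceeds the intake rate on those already taken.
Rate on top 1: 122.3. spawning salmon: 354 > 122.3 → include.
Rate on top 2: 229.8. roots: 279 > 229.8 → include.
Rate on top 3: 254.3. ant nests: 218 < 254.3 → exclude; stop.
Optimal diet: carrion scraps, spawning salmon, roots — 3 of 5 types.

3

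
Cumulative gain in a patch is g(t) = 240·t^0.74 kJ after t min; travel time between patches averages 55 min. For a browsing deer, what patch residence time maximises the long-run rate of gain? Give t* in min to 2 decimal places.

156.54 min

By the marginal value theorem, leave when the instantaneous gain rate g'(t) equals the habitat-wide average g(t)/(T + t).
g'(t) = 0.74·240·t^-0.26. Setting 0.74·240·t^-0.26 = 240·t^0.74/(55+t) gives 0.74(55+t) = t, so 0.26·t = 0.74×55.
t* = 0.74×55/0.26 = 156.5 min.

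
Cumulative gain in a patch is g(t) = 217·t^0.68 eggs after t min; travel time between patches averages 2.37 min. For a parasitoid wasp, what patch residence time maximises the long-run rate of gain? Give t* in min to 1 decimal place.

Maximise g(t)/(T+t): set derivative to zero → g'(t)(T+t) = g(t).
g'(t) = 0.68·217·t^-0.32. Setting 0.68·217·t^-0.32 = 217·t^0.68/(2.37+t) gives 0.68(2.37+t) = t, so 0.32·t = 0.68×2.37.
t* = 0.68×2.37/0.32 = 5.036 min.

5.0 min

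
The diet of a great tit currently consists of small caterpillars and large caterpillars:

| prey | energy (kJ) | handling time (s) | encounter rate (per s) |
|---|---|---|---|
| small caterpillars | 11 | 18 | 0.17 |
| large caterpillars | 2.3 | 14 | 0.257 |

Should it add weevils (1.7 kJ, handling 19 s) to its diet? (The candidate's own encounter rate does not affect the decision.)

Current rate: (0.17×11 + 0.257×2.3)/(1 + 0.17×18 + 0.257×14) = 0.3214 kJ/s.
weevils: E/h = 1.7/19 = 0.08947 kJ/s.
Since 0.08947 < R, time spent handling weevils is better spent searching.

No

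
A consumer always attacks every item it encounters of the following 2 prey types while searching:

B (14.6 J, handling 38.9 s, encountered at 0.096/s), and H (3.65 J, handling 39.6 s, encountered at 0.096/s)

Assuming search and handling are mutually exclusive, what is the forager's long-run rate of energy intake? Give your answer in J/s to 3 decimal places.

Energy encountered per unit search time: 0.096×14.6 + 0.096×3.65 = 1.752 J/s.
Handling time per unit search time: 0.096×38.9 + 0.096×39.6 = 7.536.
Rate = 1.752/(1 + 7.536) = 0.2052 J/s.

0.205 J/s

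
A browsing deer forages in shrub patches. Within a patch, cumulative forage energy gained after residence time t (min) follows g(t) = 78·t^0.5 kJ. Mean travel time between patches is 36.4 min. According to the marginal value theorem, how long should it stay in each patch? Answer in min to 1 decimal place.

36.4 min

Optimal t* satisfies g'(t*) = g(t*)/(T + t*).
g'(t) = 0.5·78·t^-0.5. Setting 0.5·78·t^-0.5 = 78·t^0.5/(36.4+t) gives 0.5(36.4+t) = t, so 0.50·t = 0.5×36.4.
t* = 0.5×36.4/0.50 = 36.4 min.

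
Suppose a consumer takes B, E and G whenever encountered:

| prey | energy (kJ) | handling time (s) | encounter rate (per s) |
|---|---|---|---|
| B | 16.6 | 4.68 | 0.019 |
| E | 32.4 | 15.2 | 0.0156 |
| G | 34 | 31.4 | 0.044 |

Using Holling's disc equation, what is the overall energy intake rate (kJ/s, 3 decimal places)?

R = Σλ_iE_i / (1 + Σλ_ih_i)
Numerator: 0.019×16.6 + 0.0156×32.4 + 0.044×34 = 2.317
Denominator: 1 + 0.019×4.68 + 0.0156×15.2 + 0.044×31.4 = 2.708
R = 2.317/2.708 = 0.8557 kJ/s

0.856 kJ/s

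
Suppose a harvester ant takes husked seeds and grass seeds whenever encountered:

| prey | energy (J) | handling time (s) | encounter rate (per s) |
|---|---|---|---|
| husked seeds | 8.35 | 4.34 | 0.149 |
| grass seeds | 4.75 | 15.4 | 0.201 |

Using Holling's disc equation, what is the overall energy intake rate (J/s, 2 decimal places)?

0.46 J/s

R = Σλ_iE_i / (1 + Σλ_ih_i)
Numerator: 0.149×8.35 + 0.201×4.75 = 2.199
Denominator: 1 + 0.149×4.34 + 0.201×15.4 = 4.742
R = 2.199/4.742 = 0.4637 J/s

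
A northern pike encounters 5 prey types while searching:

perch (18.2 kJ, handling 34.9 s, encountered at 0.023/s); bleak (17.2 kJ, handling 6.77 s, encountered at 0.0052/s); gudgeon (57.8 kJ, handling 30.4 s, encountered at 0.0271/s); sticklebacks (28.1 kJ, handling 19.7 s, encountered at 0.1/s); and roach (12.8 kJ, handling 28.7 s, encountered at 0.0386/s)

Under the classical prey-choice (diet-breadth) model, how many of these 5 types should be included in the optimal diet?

E/h in descending order: bleak 2.54, gudgeon 1.9, sticklebacks 1.43, perch 0.521, roach 0.446 kJ/s. The optimal diet is the largest prefix of this list for which every included type satisfies E_i/h_i > R on the types above it.
Rate on top 1: 0.0864. gudgeon: 1.9 > 0.0864 → include.
Rate on top 2: 0.8907. sticklebacks: 1.43 > 0.8907 → include.
Rate on top 3: 1.166. perch: 0.521 < 1.166 → exclude; stop.
Optimal diet: bleak, gudgeon, sticklebacks — 3 of 5 types.

3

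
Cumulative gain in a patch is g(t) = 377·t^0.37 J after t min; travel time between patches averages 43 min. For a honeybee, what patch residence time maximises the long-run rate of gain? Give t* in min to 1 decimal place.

25.3 min

By the marginal value theorem, leave when the instantaneous gain rate g'(t) equals the habitat-wide average g(t)/(T + t).
g'(t) = 0.37·377·t^-0.63. Setting 0.37·377·t^-0.63 = 377·t^0.37/(43+t) gives 0.37(43+t) = t, so 0.63·t = 0.37×43.
t* = 0.37×43/0.63 = 25.25 min.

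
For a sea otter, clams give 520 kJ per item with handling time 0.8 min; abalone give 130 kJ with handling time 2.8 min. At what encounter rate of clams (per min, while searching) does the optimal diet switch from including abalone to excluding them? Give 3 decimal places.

At the threshold, the rate on clams alone equals the profitability of abalone: λ·520/(1 + λ·0.8) = 130/2.8 = 46.43.
Rearranging, λ(520 − 46.43×0.8) = 46.43, so λ = 46.43/482.9 = 0.09615 per min.

0.096 per min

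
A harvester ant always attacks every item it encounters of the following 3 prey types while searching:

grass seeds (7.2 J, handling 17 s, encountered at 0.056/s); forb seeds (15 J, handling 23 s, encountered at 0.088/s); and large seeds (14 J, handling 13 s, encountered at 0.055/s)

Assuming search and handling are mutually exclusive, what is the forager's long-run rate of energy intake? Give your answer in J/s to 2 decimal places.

R = Σλ_iE_i / (1 + Σλ_ih_i)
Numerator: 0.056×7.2 + 0.088×15 + 0.055×14 = 2.493
Denominator: 1 + 0.056×17 + 0.088×23 + 0.055×13 = 4.691
R = 2.493/4.691 = 0.5315 J/s

0.53 J/s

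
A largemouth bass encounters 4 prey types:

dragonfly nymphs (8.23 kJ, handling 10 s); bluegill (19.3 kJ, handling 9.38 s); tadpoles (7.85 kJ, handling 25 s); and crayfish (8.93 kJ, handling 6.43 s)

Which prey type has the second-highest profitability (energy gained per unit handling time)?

In descending order of E/h:
bluegill: 19.3/9.38 = 2.06 kJ/s
crayfish: 8.93/6.43 = 1.39 kJ/s
dragonfly nymphs: 8.23/10 = 0.823 kJ/s
tadpoles: 7.85/25 = 0.314 kJ/s

crayfish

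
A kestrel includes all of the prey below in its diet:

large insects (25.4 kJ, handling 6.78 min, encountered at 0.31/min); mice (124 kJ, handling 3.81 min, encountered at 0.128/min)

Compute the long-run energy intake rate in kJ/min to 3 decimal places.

6.615 kJ/min

R = Σλ_iE_i / (1 + Σλ_ih_i)
Numerator: 0.31×25.4 + 0.128×124 = 23.75
Denominator: 1 + 0.31×6.78 + 0.128×3.81 = 3.589
R = 23.75/3.589 = 6.615 kJ/min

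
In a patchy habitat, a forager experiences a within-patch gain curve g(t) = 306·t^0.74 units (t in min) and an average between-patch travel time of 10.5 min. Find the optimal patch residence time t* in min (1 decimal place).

Maximise g(t)/(T+t): set derivative to zero → g'(t)(T+t) = g(t).
g'(t) = 0.74·306·t^-0.26. Setting 0.74·306·t^-0.26 = 306·t^0.74/(10.5+t) gives 0.74(10.5+t) = t, so 0.26·t = 0.74×10.5.
t* = 0.74×10.5/0.26 = 29.88 min.

29.9 min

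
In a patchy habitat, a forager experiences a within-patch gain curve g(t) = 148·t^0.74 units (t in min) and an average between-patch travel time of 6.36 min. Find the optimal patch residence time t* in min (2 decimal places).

18.10 min

Maximise g(t)/(T+t): set derivative to zero → g'(t)(T+t) = g(t).
g'(t) = 0.74·148·t^-0.26. Setting 0.74·148·t^-0.26 = 148·t^0.74/(6.36+t) gives 0.74(6.36+t) = t, so 0.26·t = 0.74×6.36.
t* = 0.74×6.36/0.26 = 18.1 min.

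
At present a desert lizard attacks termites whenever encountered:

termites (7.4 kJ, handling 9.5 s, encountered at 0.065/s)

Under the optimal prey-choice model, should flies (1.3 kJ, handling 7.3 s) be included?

Intake rate on the current diet: R = (0.065×7.4) / (1 + 0.065×9.5) = 0.481/1.618 = 0.2974 kJ/s.
flies: E/h = 1.3/7.3 = 0.1781 kJ/s.
Since 0.1781 < R, time spent handling flies is better spent searching.

No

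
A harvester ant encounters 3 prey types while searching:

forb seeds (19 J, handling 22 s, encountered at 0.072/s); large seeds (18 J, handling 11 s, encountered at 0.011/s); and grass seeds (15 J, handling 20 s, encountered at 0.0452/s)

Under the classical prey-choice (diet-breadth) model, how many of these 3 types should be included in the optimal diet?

3

Rank by E/h (J/s): large seeds 1.64, forb seeds 0.864, grass seeds 0.75. Include each in turn until the next type's E/h falls below the running intake rate.
Rate on top 1: 0.1766. forb seeds: 0.864 > 0.1766 → include.
Rate on top 2: 0.5789. grass seeds: 0.75 > 0.5789 → include.
Optimal diet: large seeds, forb seeds, grass seeds — 3 of 3 types.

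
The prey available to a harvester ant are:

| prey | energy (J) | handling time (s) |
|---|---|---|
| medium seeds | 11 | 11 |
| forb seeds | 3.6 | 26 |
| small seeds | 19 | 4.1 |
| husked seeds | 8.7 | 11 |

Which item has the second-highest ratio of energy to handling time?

medium seeds

Profitability E/h (J/s): medium seeds = 11/11 = 1, forb seeds = 3.6/26 = 0.138, small seeds = 19/4.1 = 4.63, husked seeds = 8.7/11 = 0.791.
Ranked: small seeds > medium seeds > husked seeds > forb seeds.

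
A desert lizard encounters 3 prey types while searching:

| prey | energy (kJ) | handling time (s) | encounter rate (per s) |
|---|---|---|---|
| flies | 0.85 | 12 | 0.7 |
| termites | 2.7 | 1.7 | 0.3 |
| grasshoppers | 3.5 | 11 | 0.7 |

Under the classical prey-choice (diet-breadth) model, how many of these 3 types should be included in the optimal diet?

Profitabilities (E/h, kJ/s): termites 1.59, grasshoppers 0.318, flies 0.0708. Add prey in this order while the next type's profitability exceeds the intake rate on those already taken.
Rate on top 1: 0.5364. grasshoppers: 0.318 < 0.5364 → exclude; stop.
Optimal diet: termites — 1 of 3 types.

1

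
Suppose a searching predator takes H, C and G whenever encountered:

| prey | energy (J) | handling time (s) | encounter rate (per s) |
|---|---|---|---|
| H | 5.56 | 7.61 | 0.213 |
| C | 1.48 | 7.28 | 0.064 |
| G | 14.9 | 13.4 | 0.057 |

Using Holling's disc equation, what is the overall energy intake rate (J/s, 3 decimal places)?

0.553 J/s

Energy encountered per unit search time: 0.213×5.56 + 0.064×1.48 + 0.057×14.9 = 2.128 J/s.
Handling time per unit search time: 0.213×7.61 + 0.064×7.28 + 0.057×13.4 = 2.851.
Rate = 2.128/(1 + 2.851) = 0.5527 J/s.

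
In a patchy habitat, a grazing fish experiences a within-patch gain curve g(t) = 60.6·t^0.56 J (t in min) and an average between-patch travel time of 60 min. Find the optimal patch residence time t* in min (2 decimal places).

By the marginal value theorem, leave when the instantaneous gain rate g'(t) equals the habitat-wide average g(t)/(T + t).
g'(t) = 0.56·60.6·t^-0.44. Setting 0.56·60.6·t^-0.44 = 60.6·t^0.56/(60+t) gives 0.56(60+t) = t, so 0.44·t = 0.56×60.
t* = 0.56×60/0.44 = 76.36 min.

76.36 min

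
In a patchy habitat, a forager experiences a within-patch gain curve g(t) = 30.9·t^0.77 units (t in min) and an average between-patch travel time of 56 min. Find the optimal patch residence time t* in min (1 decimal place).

187.5 min

Maximise g(t)/(T+t): set derivative to zero → g'(t)(T+t) = g(t).
g'(t) = 0.77·30.9·t^-0.23. Setting 0.77·30.9·t^-0.23 = 30.9·t^0.77/(56+t) gives 0.77(56+t) = t, so 0.23·t = 0.77×56.
t* = 0.77×56/0.23 = 187.5 min.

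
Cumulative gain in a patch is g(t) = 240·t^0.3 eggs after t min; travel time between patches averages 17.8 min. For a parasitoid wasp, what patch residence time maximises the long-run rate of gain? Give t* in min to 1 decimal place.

7.6 min

Optimal t* satisfies g'(t*) = g(t*)/(T + t*).
g'(t) = 0.3·240·t^-0.7. Setting 0.3·240·t^-0.7 = 240·t^0.3/(17.8+t) gives 0.3(17.8+t) = t, so 0.70·t = 0.3×17.8.
t* = 0.3×17.8/0.70 = 7.629 min.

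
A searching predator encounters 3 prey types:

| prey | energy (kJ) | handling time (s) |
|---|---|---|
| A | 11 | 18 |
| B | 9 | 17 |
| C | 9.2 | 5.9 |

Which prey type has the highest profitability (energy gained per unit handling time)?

C

In descending order of E/h:
C: 9.2/5.9 = 1.56 kJ/s
A: 11/18 = 0.611 kJ/s
B: 9/17 = 0.529 kJ/s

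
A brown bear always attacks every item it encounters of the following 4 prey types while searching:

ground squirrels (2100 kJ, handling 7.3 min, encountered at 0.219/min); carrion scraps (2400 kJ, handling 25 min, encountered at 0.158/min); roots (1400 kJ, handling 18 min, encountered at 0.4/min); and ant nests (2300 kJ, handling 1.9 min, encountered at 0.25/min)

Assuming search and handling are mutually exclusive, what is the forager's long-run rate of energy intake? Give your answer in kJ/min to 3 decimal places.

138.789 kJ/min

R = Σλ_iE_i / (1 + Σλ_ih_i)
Numerator: 0.219×2100 + 0.158×2400 + 0.4×1400 + 0.25×2300 = 1974
Denominator: 1 + 0.219×7.3 + 0.158×25 + 0.4×18 + 0.25×1.9 = 14.22
R = 1974/14.22 = 138.8 kJ/min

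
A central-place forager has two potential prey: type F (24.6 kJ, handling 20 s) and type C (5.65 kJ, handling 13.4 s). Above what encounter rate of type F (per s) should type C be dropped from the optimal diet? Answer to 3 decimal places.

0.026 per s

At the threshold, the rate on type F alone equals the profitability of type C: λ·24.6/(1 + λ·20) = 5.65/13.4 = 0.4216.
Rearranging, λ(24.6 − 0.4216×20) = 0.4216, so λ = 0.4216/16.17 = 0.02608 per s.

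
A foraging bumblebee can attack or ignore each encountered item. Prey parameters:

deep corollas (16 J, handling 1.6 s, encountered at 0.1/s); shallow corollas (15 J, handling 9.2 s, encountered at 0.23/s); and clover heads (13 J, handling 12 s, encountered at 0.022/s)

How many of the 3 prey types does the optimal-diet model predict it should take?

2

Profitabilities (E/h, J/s): deep corollas 10, shallow corollas 1.63, clover heads 1.08. Add prey in this order while the next type's profitability exceeds the intake rate on those already taken.
Rate on top 1: 1.379. shallow corollas: 1.63 > 1.379 → include.
Rate on top 2: 1.542. clover heads: 1.08 < 1.542 → exclude; stop.
Optimal diet: deep corollas, shallow corollas — 2 of 3 types.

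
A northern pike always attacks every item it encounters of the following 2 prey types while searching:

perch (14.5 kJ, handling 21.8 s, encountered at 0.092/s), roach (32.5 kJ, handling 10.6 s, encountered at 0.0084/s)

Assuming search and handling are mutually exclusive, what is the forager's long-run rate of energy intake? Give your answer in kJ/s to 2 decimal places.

Energy encountered per unit search time: 0.092×14.5 + 0.0084×32.5 = 1.607 kJ/s.
Handling time per unit search time: 0.092×21.8 + 0.0084×10.6 = 2.095.
Rate = 1.607/(1 + 2.095) = 0.5193 kJ/s.

0.52 kJ/s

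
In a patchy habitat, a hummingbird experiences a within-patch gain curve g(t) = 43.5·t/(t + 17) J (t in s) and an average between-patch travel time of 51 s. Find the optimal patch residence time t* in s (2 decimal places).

29.44 s

Optimal t* satisfies g'(t*) = g(t*)/(T + t*).
g'(t) = 43.5·17/(t + 17)². Setting 43.5·17/(t+17)² = 43.5t/[(t+17)(51+t)] gives 17(51+t) = t(t+17), so t² = 17×51 = 867.
t* = √867 = 29.44 s.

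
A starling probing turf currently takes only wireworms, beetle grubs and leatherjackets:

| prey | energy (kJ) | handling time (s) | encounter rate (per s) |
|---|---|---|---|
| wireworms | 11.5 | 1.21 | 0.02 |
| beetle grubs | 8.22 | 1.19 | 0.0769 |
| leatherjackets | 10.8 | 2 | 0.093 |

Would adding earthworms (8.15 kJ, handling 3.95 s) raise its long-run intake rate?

Yes

On wireworms, beetle grubs and leatherjackets alone, R = ΣλE/(1+Σλh) = 1.867/1.302 = 1.434 kJ/s.
earthworms: E/h = 8.15/3.95 = 2.063 kJ/s.
Since 2.063 > R, including earthworms increases the long-run rate.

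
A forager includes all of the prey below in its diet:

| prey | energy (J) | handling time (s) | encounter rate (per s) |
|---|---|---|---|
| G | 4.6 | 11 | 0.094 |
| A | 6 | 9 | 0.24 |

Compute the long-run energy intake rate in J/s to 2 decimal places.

R = (0.094×4.6 + 0.24×6) / (1 + 0.094×11 + 0.24×9) = 1.872/4.194 = 0.4464 J/s.

0.45 J/s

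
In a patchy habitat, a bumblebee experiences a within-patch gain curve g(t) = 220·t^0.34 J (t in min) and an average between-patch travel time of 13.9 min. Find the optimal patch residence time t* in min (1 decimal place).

7.2 min

Maximise g(t)/(T+t): set derivative to zero → g'(t)(T+t) = g(t).
g'(t) = 0.34·220·t^-0.66. Setting 0.34·220·t^-0.66 = 220·t^0.34/(13.9+t) gives 0.34(13.9+t) = t, so 0.66·t = 0.34×13.9.
t* = 0.34×13.9/0.66 = 7.161 min.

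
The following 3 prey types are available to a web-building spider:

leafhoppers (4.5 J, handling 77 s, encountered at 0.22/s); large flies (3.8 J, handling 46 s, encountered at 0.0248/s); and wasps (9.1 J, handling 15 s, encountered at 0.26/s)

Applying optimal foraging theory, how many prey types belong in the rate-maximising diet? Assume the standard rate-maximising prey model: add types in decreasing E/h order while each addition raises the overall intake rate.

Profitabilities (E/h, J/s): wasps 0.607, large flies 0.0826, leafhoppers 0.0584. Add prey in this order while the next type's profitability exceeds the intake rate on those already taken.
Rate on top 1: 0.4829. large flies: 0.0826 < 0.4829 → exclude; stop.
Optimal diet: wasps — 1 of 3 types.

1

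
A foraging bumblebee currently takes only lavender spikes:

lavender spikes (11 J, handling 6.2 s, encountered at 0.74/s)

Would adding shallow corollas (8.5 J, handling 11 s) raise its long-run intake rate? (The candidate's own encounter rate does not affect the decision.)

On lavender spikes alone, R = ΣλE/(1+Σλh) = 8.14/5.588 = 1.457 J/s.
shallow corollas: E/h = 8.5/11 = 0.7727 J/s.
Since 0.7727 < R, time spent handling shallow corollas is better spent searching.

No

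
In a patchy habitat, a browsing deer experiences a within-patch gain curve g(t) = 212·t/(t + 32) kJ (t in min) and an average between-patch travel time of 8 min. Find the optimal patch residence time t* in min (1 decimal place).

Maximise g(t)/(T+t): set derivative to zero → g'(t)(T+t) = g(t).
g'(t) = 212·32/(t + 32)². Setting 212·32/(t+32)² = 212t/[(t+32)(8+t)] gives 32(8+t) = t(t+32), so t² = 32×8 = 256.
t* = √256 = 16 min.

16.0 min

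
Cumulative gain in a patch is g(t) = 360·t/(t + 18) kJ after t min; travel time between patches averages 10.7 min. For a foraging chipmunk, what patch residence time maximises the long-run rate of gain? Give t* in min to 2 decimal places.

Maximise g(t)/(T+t): set derivative to zero → g'(t)(T+t) = g(t).
g'(t) = 360·18/(t + 18)². Setting 360·18/(t+18)² = 360t/[(t+18)(10.7+t)] gives 18(10.7+t) = t(t+18), so t² = 18×10.7 = 192.6.
t* = √192.6 = 13.88 min.

13.88 min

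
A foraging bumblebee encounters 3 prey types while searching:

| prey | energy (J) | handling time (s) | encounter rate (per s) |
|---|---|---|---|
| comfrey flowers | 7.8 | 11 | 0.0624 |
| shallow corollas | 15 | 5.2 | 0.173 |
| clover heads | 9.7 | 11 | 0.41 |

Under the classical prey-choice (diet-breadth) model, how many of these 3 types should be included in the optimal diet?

E/h in descending order: shallow corollas 2.88, clover heads 0.882, comfrey flowers 0.709 J/s. The optimal diet is the largest prefix of this list for which every included type satisfies E_i/h_i > R on the types above it.
Rate on top 1: 1.366. clover heads: 0.882 < 1.366 → exclude; stop.
Optimal diet: shallow corollas — 1 of 3 types.

1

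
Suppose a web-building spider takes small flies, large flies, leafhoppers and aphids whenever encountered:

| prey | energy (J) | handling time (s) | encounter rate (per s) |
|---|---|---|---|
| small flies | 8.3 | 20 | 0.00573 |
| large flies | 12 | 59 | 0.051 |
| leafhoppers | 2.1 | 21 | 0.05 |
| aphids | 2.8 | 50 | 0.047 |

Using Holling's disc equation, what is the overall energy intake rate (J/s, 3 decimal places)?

Energy encountered per unit search time: 0.00573×8.3 + 0.051×12 + 0.05×2.1 + 0.047×2.8 = 0.8962 J/s.
Handling time per unit search time: 0.00573×20 + 0.051×59 + 0.05×21 + 0.047×50 = 6.524.
Rate = 0.8962/(1 + 6.524) = 0.1191 J/s.

0.119 J/s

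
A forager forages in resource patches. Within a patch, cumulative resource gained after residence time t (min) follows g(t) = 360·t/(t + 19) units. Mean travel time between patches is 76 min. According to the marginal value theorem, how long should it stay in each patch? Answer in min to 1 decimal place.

Optimal t* satisfies g'(t*) = g(t*)/(T + t*).
g'(t) = 360·19/(t + 19)². Setting 360·19/(t+19)² = 360t/[(t+19)(76+t)] gives 19(76+t) = t(t+19), so t² = 19×76 = 1444.
t* = √1444 = 38 min.

38.0 min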